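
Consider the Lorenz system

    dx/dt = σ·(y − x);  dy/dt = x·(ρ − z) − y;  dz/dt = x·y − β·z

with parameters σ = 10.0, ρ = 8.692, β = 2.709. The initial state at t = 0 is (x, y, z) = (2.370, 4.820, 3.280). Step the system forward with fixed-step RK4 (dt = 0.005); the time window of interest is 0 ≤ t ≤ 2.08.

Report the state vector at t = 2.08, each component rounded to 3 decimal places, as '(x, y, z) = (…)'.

(x, y, z) = (3.882, 4.081, 6.721)

t=0.000: state=(2.370, 4.820, 3.280)
step 1 (dt=0.005): k1=(24.500, 8.006, 2.538), k2=(24.088, 8.302, 2.865), k3=(24.105, 8.294, 2.859), k4=(23.709, 8.582, 3.183); state += dt/6·(k1+2k2+2k3+k4)
t=0.005: state=(2.490, 4.861, 3.294)
t=0.010: state=(2.607, 4.906, 3.312)
t=0.015: state=(2.720, 4.953, 3.332)
continuing one RK4 step at a time; state shown every 20 steps (Δt=0.1):
t=0.100: state=(4.325, 6.001, 4.149)
t=0.200: state=(5.844, 7.161, 6.180)
t=0.300: state=(6.763, 7.174, 8.805)
t=0.400: state=(6.554, 5.757, 10.576)
t=0.500: state=(5.398, 4.042, 10.617)
t=0.600: state=(4.118, 3.006, 9.523)
t=0.700: state=(3.261, 2.665, 8.149)
t=0.800: state=(2.900, 2.751, 6.928)
t=0.900: state=(2.925, 3.108, 6.022)
t=1.000: state=(3.241, 3.679, 5.506)
t=1.100: state=(3.782, 4.414, 5.447)
t=1.200: state=(4.470, 5.191, 5.906)
t=1.300: state=(5.156, 5.767, 6.847)
t=1.400: state=(5.607, 5.861, 8.008)
t=1.500: state=(5.622, 5.401, 8.911)
t=1.600: state=(5.217, 4.671, 9.192)
t=1.700: state=(4.630, 4.048, 8.875)
t=1.800: state=(4.123, 3.713, 8.236)
t=1.900: state=(3.832, 3.663, 7.550)
t=2.000: state=(3.778, 3.832, 6.997)
t=2.080: state=(3.882, 4.081, 6.721)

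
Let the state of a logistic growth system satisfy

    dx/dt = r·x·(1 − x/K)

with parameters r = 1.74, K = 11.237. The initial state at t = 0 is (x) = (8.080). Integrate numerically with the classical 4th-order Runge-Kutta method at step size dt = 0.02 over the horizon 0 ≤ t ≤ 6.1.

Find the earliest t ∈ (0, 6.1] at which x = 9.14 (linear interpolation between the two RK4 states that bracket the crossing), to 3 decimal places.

t = 0.306

t=0.000: state=(8.080)
step 1 (dt=0.02): k1=(3.950), k2=(3.920), k3=(3.920), k4=(3.889); state += dt/6·(k1+2k2+2k3+k4)
t=0.020: state=(8.158)
t=0.040: state=(8.236)
t=0.060: state=(8.311)
continuing one RK4 step at a time; state shown every 10 steps (Δt=0.2):
t=0.200: state=(8.807)
t=0.300: state=(9.122)
next step: t=0.320: state=(9.181) — x has crossed 9.14
linear interpolation between t=0.300 (9.12223) and t=0.320 (9.18133) → t≈0.306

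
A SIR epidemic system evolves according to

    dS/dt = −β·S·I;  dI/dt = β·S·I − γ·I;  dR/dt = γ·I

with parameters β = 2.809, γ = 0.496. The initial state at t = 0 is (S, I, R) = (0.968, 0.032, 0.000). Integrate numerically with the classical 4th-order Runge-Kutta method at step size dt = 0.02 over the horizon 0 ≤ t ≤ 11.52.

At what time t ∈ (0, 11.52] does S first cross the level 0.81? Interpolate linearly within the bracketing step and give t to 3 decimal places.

t=0.000: state=(0.968, 0.032, 0.000)
step 1 (dt=0.02): k1=(-0.087, 0.071, 0.016), k2=(-0.089, 0.073, 0.016), k3=(-0.089, 0.073, 0.016), k4=(-0.091, 0.074, 0.017); state += dt/6·(k1+2k2+2k3+k4)
t=0.020: state=(0.966, 0.033, 0.000)
t=0.040: state=(0.964, 0.035, 0.001)
t=0.060: state=(0.962, 0.037, 0.001)
continuing one RK4 step at a time; state shown every 25 steps (Δt=0.5):
t=0.500: state=(0.893, 0.093, 0.014)
t=0.760: state=(0.817, 0.153, 0.030)
next step: t=0.780: state=(0.810, 0.159, 0.031) — S has crossed 0.81
linear interpolation between t=0.760 (0.81712) and t=0.780 (0.81000) → t≈0.780

t = 0.780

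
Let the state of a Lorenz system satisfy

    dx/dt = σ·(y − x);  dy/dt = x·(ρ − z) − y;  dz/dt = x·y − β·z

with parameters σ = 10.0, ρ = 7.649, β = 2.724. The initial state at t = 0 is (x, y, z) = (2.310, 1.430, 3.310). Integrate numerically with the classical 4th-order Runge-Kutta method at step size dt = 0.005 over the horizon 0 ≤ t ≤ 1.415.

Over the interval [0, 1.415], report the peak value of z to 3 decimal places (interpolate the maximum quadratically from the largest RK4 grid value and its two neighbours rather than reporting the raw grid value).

max z = 8.971

t=0.000: state=(2.310, 1.430, 3.310)
step 1 (dt=0.005): k1=(-8.800, 8.593, -5.713), k2=(-8.365, 8.509, -5.657), k3=(-8.378, 8.513, -5.656), k4=(-7.955, 8.433, -5.599); state += dt/6·(k1+2k2+2k3+k4)
t=0.005: state=(2.268, 1.473, 3.282)
t=0.010: state=(2.230, 1.514, 3.254)
t=0.015: state=(2.196, 1.555, 3.227)
continuing one RK4 step at a time; state shown every 10 steps (Δt=0.05):
t=0.050: state=(2.050, 1.829, 3.053)
t=0.100: state=(2.044, 2.206, 2.856)
t=0.150: state=(2.190, 2.598, 2.730)
t=0.200: state=(2.441, 3.029, 2.686)
t=0.250: state=(2.773, 3.508, 2.743)
t=0.300: state=(3.173, 4.036, 2.919)
t=0.350: state=(3.632, 4.599, 3.236)
t=0.400: state=(4.134, 5.166, 3.713)
t=0.450: state=(4.654, 5.690, 4.360)
t=0.500: state=(5.154, 6.104, 5.164)
t=0.550: state=(5.585, 6.337, 6.077)
t=0.600: state=(5.889, 6.335, 7.013)
t=0.650: state=(6.018, 6.083, 7.857)
t=0.700: state=(5.952, 5.624, 8.501)
t=0.750: state=(5.702, 5.047, 8.875)
t=0.800: state=(5.317, 4.453, 8.968)
t=0.850: state=(4.861, 3.922, 8.819)
t=0.900: state=(4.398, 3.500, 8.496)
t=0.950: state=(3.977, 3.199, 8.066)
t=1.000: state=(3.627, 3.010, 7.587)
t=1.050: state=(3.361, 2.915, 7.102)
t=1.100: state=(3.179, 2.897, 6.640)
t=1.150: state=(3.076, 2.942, 6.220)
t=1.200: state=(3.042, 3.039, 5.854)
t=1.250: state=(3.070, 3.181, 5.552)
t=1.300: state=(3.151, 3.363, 5.320)
t=1.350: state=(3.279, 3.577, 5.164)
t=1.400: state=(3.447, 3.817, 5.088)
t=1.415: state=(3.504, 3.893, 5.081)
largest grid value and its neighbours: z(0.785)=8.96802, z(0.790)=8.97052, z(0.795)=8.97047
parabola through these three points peaks at t≈0.792 with z≈8.97082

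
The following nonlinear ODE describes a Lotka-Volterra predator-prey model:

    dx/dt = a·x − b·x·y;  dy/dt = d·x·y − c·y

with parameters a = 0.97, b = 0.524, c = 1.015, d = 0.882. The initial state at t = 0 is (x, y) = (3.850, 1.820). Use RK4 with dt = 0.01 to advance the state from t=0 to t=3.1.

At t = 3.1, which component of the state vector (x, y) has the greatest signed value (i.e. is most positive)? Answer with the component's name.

t=0.000: state=(3.850, 1.820)
step 1 (dt=0.01): k1=(0.063, 4.333), k2=(0.019, 4.385), k3=(0.019, 4.385), k4=(-0.026, 4.438); state += dt/6·(k1+2k2+2k3+k4)
t=0.010: state=(3.850, 1.864)
t=0.020: state=(3.849, 1.909)
t=0.030: state=(3.848, 1.955)
continuing one RK4 step at a time; state shown every 20 steps (Δt=0.2):
t=0.200: state=(3.664, 2.900)
t=0.400: state=(3.054, 4.305)
t=0.600: state=(2.199, 5.592)
t=0.800: state=(1.425, 6.265)
t=1.000: state=(0.894, 6.251)
t=1.200: state=(0.576, 5.794)
t=1.400: state=(0.394, 5.144)
t=1.600: state=(0.289, 4.456)
t=1.800: state=(0.228, 3.805)
t=2.000: state=(0.191, 3.222)
t=2.200: state=(0.170, 2.715)
t=2.400: state=(0.159, 2.281)
t=2.600: state=(0.155, 1.914)
t=2.800: state=(0.157, 1.606)
t=3.000: state=(0.163, 1.348)
t=3.100: state=(0.168, 1.236)
compare at T: x=0.168, y=1.236

largest component: y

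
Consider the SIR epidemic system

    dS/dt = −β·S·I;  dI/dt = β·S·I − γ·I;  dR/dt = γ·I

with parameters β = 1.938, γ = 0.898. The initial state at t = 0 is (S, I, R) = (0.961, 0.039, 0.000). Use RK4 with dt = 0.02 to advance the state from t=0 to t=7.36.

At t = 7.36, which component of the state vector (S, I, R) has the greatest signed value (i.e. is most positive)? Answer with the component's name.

t=0.000: state=(0.961, 0.039, 0.000)
step 1 (dt=0.02): k1=(-0.073, 0.038, 0.035), k2=(-0.073, 0.038, 0.035), k3=(-0.073, 0.038, 0.035), k4=(-0.074, 0.038, 0.036); state += dt/6·(k1+2k2+2k3+k4)
t=0.020: state=(0.960, 0.040, 0.001)
t=0.040: state=(0.958, 0.041, 0.001)
t=0.060: state=(0.957, 0.041, 0.002)
continuing one RK4 step at a time; state shown every 25 steps (Δt=0.5):
t=0.500: state=(0.916, 0.062, 0.022)
t=1.000: state=(0.850, 0.093, 0.057)
t=1.500: state=(0.763, 0.130, 0.107)
t=2.000: state=(0.661, 0.166, 0.173)
t=2.500: state=(0.556, 0.191, 0.254)
t=3.000: state=(0.459, 0.199, 0.342)
t=3.500: state=(0.380, 0.190, 0.430)
t=4.000: state=(0.319, 0.170, 0.511)
t=4.500: state=(0.274, 0.144, 0.582)
t=5.000: state=(0.241, 0.118, 0.641)
t=5.500: state=(0.218, 0.094, 0.688)
t=6.000: state=(0.201, 0.074, 0.726)
t=6.500: state=(0.188, 0.057, 0.755)
t=7.000: state=(0.180, 0.043, 0.777)
t=7.360: state=(0.175, 0.035, 0.790)
compare at T: S=0.175, I=0.035, R=0.790

largest component: R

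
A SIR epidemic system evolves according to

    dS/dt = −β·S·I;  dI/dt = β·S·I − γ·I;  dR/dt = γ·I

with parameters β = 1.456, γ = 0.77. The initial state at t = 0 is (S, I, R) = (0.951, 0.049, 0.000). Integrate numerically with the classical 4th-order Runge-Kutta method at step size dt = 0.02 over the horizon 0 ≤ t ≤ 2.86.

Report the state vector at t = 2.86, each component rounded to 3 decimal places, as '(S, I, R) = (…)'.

(S, I, R) = (0.619, 0.154, 0.227)

t=0.000: state=(0.951, 0.049, 0.000)
step 1 (dt=0.02): k1=(-0.068, 0.030, 0.038), k2=(-0.068, 0.030, 0.038), k3=(-0.068, 0.030, 0.038), k4=(-0.069, 0.030, 0.038); state += dt/6·(k1+2k2+2k3+k4)
t=0.020: state=(0.950, 0.050, 0.001)
t=0.040: state=(0.948, 0.050, 0.002)
t=0.060: state=(0.947, 0.051, 0.002)
continuing one RK4 step at a time; state shown every 5 steps (Δt=0.1):
t=0.100: state=(0.944, 0.052, 0.004)
t=0.200: state=(0.937, 0.055, 0.008)
t=0.300: state=(0.929, 0.059, 0.012)
t=0.400: state=(0.921, 0.062, 0.017)
t=0.500: state=(0.912, 0.066, 0.022)
t=0.600: state=(0.903, 0.069, 0.027)
t=0.700: state=(0.894, 0.073, 0.033)
t=0.800: state=(0.884, 0.077, 0.038)
t=0.900: state=(0.874, 0.081, 0.045)
t=1.000: state=(0.864, 0.085, 0.051)
t=1.100: state=(0.853, 0.090, 0.058)
t=1.200: state=(0.841, 0.094, 0.065)
t=1.300: state=(0.830, 0.098, 0.072)
t=1.400: state=(0.818, 0.102, 0.080)
t=1.500: state=(0.805, 0.107, 0.088)
t=1.600: state=(0.793, 0.111, 0.096)
t=1.700: state=(0.780, 0.115, 0.105)
t=1.800: state=(0.766, 0.119, 0.114)
t=1.900: state=(0.753, 0.124, 0.123)
t=2.000: state=(0.739, 0.128, 0.133)
t=2.100: state=(0.726, 0.131, 0.143)
t=2.200: state=(0.712, 0.135, 0.153)
t=2.300: state=(0.698, 0.139, 0.164)
t=2.400: state=(0.683, 0.142, 0.175)
t=2.500: state=(0.669, 0.145, 0.186)
t=2.600: state=(0.655, 0.148, 0.197)
t=2.700: state=(0.641, 0.150, 0.208)
t=2.800: state=(0.627, 0.153, 0.220)
t=2.860: state=(0.619, 0.154, 0.227)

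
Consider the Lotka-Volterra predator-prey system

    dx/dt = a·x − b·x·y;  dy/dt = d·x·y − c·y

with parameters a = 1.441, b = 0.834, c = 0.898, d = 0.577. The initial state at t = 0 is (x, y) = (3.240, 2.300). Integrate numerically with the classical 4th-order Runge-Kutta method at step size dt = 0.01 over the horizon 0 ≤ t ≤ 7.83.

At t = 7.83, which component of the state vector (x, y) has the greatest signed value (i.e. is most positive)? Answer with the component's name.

t=0.000: state=(3.240, 2.300)
step 1 (dt=0.01): k1=(-1.546, 2.234), k2=(-1.573, 2.235), k3=(-1.572, 2.235), k4=(-1.599, 2.235); state += dt/6·(k1+2k2+2k3+k4)
t=0.010: state=(3.224, 2.322)
t=0.020: state=(3.208, 2.345)
t=0.030: state=(3.191, 2.367)
continuing one RK4 step at a time; state shown every 50 steps (Δt=0.5):
t=0.500: state=(2.069, 3.195)
t=1.000: state=(1.093, 3.169)
t=1.500: state=(0.672, 2.583)
t=2.000: state=(0.538, 1.954)
t=2.500: state=(0.546, 1.455)
t=3.000: state=(0.662, 1.102)
t=3.500: state=(0.903, 0.878)
t=4.000: state=(1.322, 0.769)
t=4.500: state=(1.976, 0.785)
t=5.000: state=(2.825, 1.000)
t=5.500: state=(3.438, 1.600)
t=6.000: state=(2.937, 2.646)
t=6.500: state=(1.693, 3.290)
t=7.000: state=(0.913, 3.012)
t=7.500: state=(0.608, 2.376)
t=7.830: state=(0.539, 1.969)
compare at T: x=0.539, y=1.969

largest component: y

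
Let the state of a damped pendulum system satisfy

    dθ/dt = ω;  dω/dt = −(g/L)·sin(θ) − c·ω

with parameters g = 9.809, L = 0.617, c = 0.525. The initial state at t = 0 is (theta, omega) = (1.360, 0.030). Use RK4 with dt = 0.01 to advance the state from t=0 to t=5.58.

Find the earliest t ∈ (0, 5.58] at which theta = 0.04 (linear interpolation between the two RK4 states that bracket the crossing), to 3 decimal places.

t=0.000: state=(1.360, 0.030)
step 1 (dt=0.01): k1=(0.030, -15.562), k2=(-0.048, -15.521), k3=(-0.048, -15.520), k4=(-0.125, -15.479); state += dt/6·(k1+2k2+2k3+k4)
t=0.010: state=(1.360, -0.125)
t=0.020: state=(1.357, -0.280)
t=0.030: state=(1.354, -0.433)
continuing one RK4 step at a time; state shown every 20 steps (Δt=0.2):
t=0.200: state=(1.069, -2.836)
t=0.400: state=(0.305, -4.469)
t=0.450: state=(0.080, -4.503)
next step: t=0.460: state=(0.035, -4.488) — theta has crossed 0.04
linear interpolation between t=0.450 (0.08033) and t=0.460 (0.03537) → t≈0.459

t = 0.459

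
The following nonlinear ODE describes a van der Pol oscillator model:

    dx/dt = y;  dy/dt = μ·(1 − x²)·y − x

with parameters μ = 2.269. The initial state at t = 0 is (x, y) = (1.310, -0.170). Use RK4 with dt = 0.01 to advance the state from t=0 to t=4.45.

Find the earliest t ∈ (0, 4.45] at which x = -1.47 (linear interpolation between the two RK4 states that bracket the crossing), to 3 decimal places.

t=0.000: state=(1.310, -0.170)
step 1 (dt=0.01): k1=(-0.170, -1.034), k2=(-0.175, -1.025), k3=(-0.175, -1.025), k4=(-0.180, -1.017); state += dt/6·(k1+2k2+2k3+k4)
t=0.010: state=(1.308, -0.180)
t=0.020: state=(1.306, -0.190)
t=0.030: state=(1.304, -0.200)
continuing one RK4 step at a time; state shown every 20 steps (Δt=0.2):
t=0.200: state=(1.257, -0.350)
t=0.400: state=(1.172, -0.501)
t=0.600: state=(1.056, -0.661)
t=0.800: state=(0.904, -0.870)
t=1.000: state=(0.701, -1.195)
t=1.200: state=(0.411, -1.758)
t=1.400: state=(-0.032, -2.751)
t=1.600: state=(-0.709, -3.947)
t=1.790: state=(-1.449, -3.389)
next step: t=1.800: state=(-1.482, -3.287) — x has crossed -1.47
linear interpolation between t=1.790 (-1.44901) and t=1.800 (-1.48239) → t≈1.796

t = 1.796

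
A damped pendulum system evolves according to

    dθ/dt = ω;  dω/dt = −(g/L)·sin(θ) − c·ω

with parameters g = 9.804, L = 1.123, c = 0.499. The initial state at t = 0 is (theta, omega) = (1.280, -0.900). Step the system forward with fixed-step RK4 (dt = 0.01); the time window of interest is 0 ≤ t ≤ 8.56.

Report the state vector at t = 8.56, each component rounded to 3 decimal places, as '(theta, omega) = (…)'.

(theta, omega) = (0.138, 0.111)

t=0.000: state=(1.280, -0.900)
step 1 (dt=0.01): k1=(-0.900, -7.915), k2=(-0.940, -7.883), k3=(-0.939, -7.883), k4=(-0.979, -7.851); state += dt/6·(k1+2k2+2k3+k4)
t=0.010: state=(1.271, -0.979)
t=0.020: state=(1.260, -1.057)
t=0.030: state=(1.249, -1.135)
continuing one RK4 step at a time; state shown every 50 steps (Δt=0.5):
t=0.500: state=(0.076, -3.173)
t=1.000: state=(-0.959, -0.435)
t=1.500: state=(-0.379, 2.319)
t=2.000: state=(0.633, 1.052)
t=2.500: state=(0.461, -1.521)
t=3.000: state=(-0.377, -1.223)
t=3.500: state=(-0.443, 0.907)
t=4.000: state=(0.196, 1.164)
t=4.500: state=(0.385, -0.469)
t=5.000: state=(-0.075, -1.005)
t=5.500: state=(-0.314, 0.171)
t=6.000: state=(-0.002, 0.817)
t=6.500: state=(0.244, 0.019)
t=7.000: state=(0.046, -0.633)
t=7.500: state=(-0.182, -0.130)
t=8.000: state=(-0.069, 0.470)
t=8.500: state=(0.129, 0.185)
t=8.560: state=(0.138, 0.111)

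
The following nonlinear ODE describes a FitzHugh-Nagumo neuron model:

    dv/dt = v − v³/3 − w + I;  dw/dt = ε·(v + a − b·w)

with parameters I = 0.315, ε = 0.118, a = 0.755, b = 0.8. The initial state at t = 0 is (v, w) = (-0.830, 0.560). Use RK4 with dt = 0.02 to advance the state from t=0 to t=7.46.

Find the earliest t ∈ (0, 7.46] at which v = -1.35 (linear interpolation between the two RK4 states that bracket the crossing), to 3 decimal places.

t = 0.611

t=0.000: state=(-0.830, 0.560)
step 1 (dt=0.02): k1=(-0.884, -0.062), k2=(-0.886, -0.063), k3=(-0.886, -0.063), k4=(-0.888, -0.064); state += dt/6·(k1+2k2+2k3+k4)
t=0.020: state=(-0.848, 0.559)
t=0.040: state=(-0.866, 0.557)
t=0.060: state=(-0.883, 0.556)
continuing one RK4 step at a time; state shown every 25 steps (Δt=0.5):
t=0.500: state=(-1.266, 0.517)
t=0.600: state=(-1.342, 0.506)
next step: t=0.620: state=(-1.357, 0.503) — v has crossed -1.35
linear interpolation between t=0.600 (-1.34224) and t=0.620 (-1.35664) → t≈0.611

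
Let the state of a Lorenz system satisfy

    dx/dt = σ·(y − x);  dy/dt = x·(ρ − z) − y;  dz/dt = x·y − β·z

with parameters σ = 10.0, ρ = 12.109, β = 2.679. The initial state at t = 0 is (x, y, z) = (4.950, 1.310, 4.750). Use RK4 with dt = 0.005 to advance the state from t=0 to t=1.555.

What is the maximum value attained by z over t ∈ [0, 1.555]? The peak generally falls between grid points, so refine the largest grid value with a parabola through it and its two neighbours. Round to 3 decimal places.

t=0.000: state=(4.950, 1.310, 4.750)
step 1 (dt=0.005): k1=(-36.400, 35.117, -6.241), k2=(-34.612, 34.435, -5.892), k3=(-34.674, 34.466, -5.896), k4=(-32.943, 33.810, -5.566); state += dt/6·(k1+2k2+2k3+k4)
t=0.005: state=(4.777, 1.482, 4.721)
t=0.010: state=(4.620, 1.648, 4.694)
t=0.015: state=(4.479, 1.809, 4.671)
continuing one RK4 step at a time; state shown every 20 steps (Δt=0.1):
t=0.100: state=(3.707, 4.039, 4.598)
t=0.200: state=(4.807, 6.486, 5.477)
t=0.300: state=(6.764, 8.814, 8.172)
t=0.400: state=(8.371, 9.215, 12.532)
t=0.500: state=(8.044, 6.579, 15.501)
t=0.600: state=(5.979, 3.683, 14.956)
t=0.700: state=(4.002, 2.478, 12.709)
t=0.800: state=(2.978, 2.414, 10.431)
t=0.900: state=(2.775, 2.890, 8.628)
t=1.000: state=(3.150, 3.769, 7.454)
t=1.100: state=(3.999, 5.071, 7.087)
t=1.200: state=(5.259, 6.666, 7.831)
t=1.300: state=(6.652, 7.905, 9.891)
t=1.400: state=(7.466, 7.708, 12.564)
t=1.500: state=(7.039, 6.012, 14.063)
t=1.555: state=(6.361, 4.980, 14.016)
largest grid value and its neighbours: z(0.525)=15.66377, z(0.530)=15.66825, z(0.535)=15.66393
parabola through these three points peaks at t≈0.530 with z≈15.66825

max z = 15.668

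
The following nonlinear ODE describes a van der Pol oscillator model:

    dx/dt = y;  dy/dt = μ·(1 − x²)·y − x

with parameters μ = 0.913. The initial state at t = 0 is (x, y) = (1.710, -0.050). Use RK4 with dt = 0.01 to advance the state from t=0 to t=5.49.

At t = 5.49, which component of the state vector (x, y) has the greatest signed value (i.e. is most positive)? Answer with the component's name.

t=0.000: state=(1.710, -0.050)
step 1 (dt=0.01): k1=(-0.050, -1.622), k2=(-0.058, -1.608), k3=(-0.058, -1.608), k4=(-0.066, -1.593); state += dt/6·(k1+2k2+2k3+k4)
t=0.010: state=(1.709, -0.066)
t=0.020: state=(1.709, -0.082)
t=0.030: state=(1.708, -0.097)
continuing one RK4 step at a time; state shown every 20 steps (Δt=0.2):
t=0.200: state=(1.671, -0.323)
t=0.400: state=(1.586, -0.521)
t=0.600: state=(1.465, -0.680)
t=0.800: state=(1.314, -0.830)
t=1.000: state=(1.133, -0.992)
t=1.200: state=(0.915, -1.187)
t=1.400: state=(0.654, -1.435)
t=1.600: state=(0.336, -1.752)
t=1.800: state=(-0.051, -2.123)
t=2.000: state=(-0.510, -2.448)
t=2.200: state=(-1.010, -2.479)
t=2.400: state=(-1.467, -2.000)
t=2.600: state=(-1.787, -1.187)
t=2.800: state=(-1.947, -0.448)
t=3.000: state=(-1.984, 0.042)
t=3.200: state=(-1.944, 0.332)
t=3.400: state=(-1.858, 0.509)
t=3.600: state=(-1.744, 0.634)
t=3.800: state=(-1.606, 0.742)
t=4.000: state=(-1.446, 0.854)
t=4.200: state=(-1.263, 0.985)
t=4.400: state=(-1.050, 1.151)
t=4.600: state=(-0.799, 1.368)
t=4.800: state=(-0.498, 1.656)
t=5.000: state=(-0.132, 2.018)
t=5.200: state=(0.310, 2.395)
t=5.400: state=(0.814, 2.588)
t=5.490: state=(1.046, 2.532)
compare at T: x=1.046, y=2.532

largest component: y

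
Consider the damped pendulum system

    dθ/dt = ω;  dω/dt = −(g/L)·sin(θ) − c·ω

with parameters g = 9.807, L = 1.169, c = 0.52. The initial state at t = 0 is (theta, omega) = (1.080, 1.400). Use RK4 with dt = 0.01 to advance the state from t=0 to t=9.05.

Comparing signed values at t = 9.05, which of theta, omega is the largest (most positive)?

t=0.000: state=(1.080, 1.400)
step 1 (dt=0.01): k1=(1.400, -8.127), k2=(1.359, -8.133), k3=(1.359, -8.132), k4=(1.319, -8.138); state += dt/6·(k1+2k2+2k3+k4)
t=0.010: state=(1.094, 1.319)
t=0.020: state=(1.106, 1.237)
t=0.030: state=(1.118, 1.156)
continuing one RK4 step at a time; state shown every 50 steps (Δt=0.5):
t=0.500: state=(0.820, -2.187)
t=1.000: state=(-0.486, -2.146)
t=1.500: state=(-0.797, 0.928)
t=2.000: state=(0.101, 2.021)
t=2.500: state=(0.641, -0.111)
t=3.000: state=(0.110, -1.597)
t=3.500: state=(-0.463, -0.352)
t=4.000: state=(-0.206, 1.138)
t=4.500: state=(0.304, 0.565)
t=5.000: state=(0.234, -0.738)
t=5.500: state=(-0.178, -0.617)
t=6.000: state=(-0.222, 0.422)
t=6.500: state=(0.085, 0.577)
t=7.000: state=(0.191, -0.192)
t=7.500: state=(-0.021, -0.490)
t=8.000: state=(-0.152, 0.036)
t=8.500: state=(-0.019, 0.386)
t=9.000: state=(0.113, 0.060)
t=9.050: state=(0.115, 0.012)
compare at T: theta=0.115, omega=0.012

largest component: theta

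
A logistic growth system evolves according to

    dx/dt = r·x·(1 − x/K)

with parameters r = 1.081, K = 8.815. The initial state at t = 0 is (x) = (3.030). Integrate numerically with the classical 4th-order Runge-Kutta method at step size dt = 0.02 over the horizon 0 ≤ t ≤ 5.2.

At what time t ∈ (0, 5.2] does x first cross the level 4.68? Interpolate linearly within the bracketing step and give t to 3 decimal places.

t=0.000: state=(3.030)
step 1 (dt=0.02): k1=(2.150), k2=(2.157), k3=(2.157), k4=(2.164); state += dt/6·(k1+2k2+2k3+k4)
t=0.020: state=(3.073)
t=0.040: state=(3.117)
t=0.060: state=(3.160)
continuing one RK4 step at a time; state shown every 10 steps (Δt=0.2):
t=0.200: state=(3.473)
t=0.400: state=(3.937)
t=0.600: state=(4.412)
t=0.700: state=(4.650)
next step: t=0.720: state=(4.697) — x has crossed 4.68
linear interpolation between t=0.700 (4.64966) and t=0.720 (4.69713) → t≈0.713

t = 0.713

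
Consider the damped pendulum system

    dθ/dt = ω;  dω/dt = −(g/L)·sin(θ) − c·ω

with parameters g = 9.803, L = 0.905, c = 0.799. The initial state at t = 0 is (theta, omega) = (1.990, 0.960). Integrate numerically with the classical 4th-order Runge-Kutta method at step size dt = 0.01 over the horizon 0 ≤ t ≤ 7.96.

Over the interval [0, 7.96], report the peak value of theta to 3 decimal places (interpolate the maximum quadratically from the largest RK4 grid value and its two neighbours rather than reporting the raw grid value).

max theta = 2.035

t=0.000: state=(1.990, 0.960)
step 1 (dt=0.01): k1=(0.960, -10.661), k2=(0.907, -10.597), k3=(0.907, -10.599), k4=(0.854, -10.536); state += dt/6·(k1+2k2+2k3+k4)
t=0.010: state=(1.999, 0.854)
t=0.020: state=(2.007, 0.749)
t=0.030: state=(2.014, 0.646)
continuing one RK4 step at a time; state shown every 50 steps (Δt=0.5):
t=0.500: state=(1.286, -3.587)
t=1.000: state=(-0.763, -2.980)
t=1.500: state=(-0.969, 1.919)
t=2.000: state=(0.393, 2.330)
t=2.500: state=(0.649, -1.245)
t=3.000: state=(-0.267, -1.569)
t=3.500: state=(-0.420, 0.911)
t=4.000: state=(0.204, 1.000)
t=4.500: state=(0.265, -0.690)
t=5.000: state=(-0.159, -0.614)
t=5.500: state=(-0.163, 0.519)
t=6.000: state=(0.122, 0.363)
t=6.500: state=(0.097, -0.384)
t=7.000: state=(-0.091, -0.206)
t=7.500: state=(-0.056, 0.278)
t=7.960: state=(0.062, 0.142)
largest grid value and its neighbours: theta(0.080)=2.03369, theta(0.090)=2.03463, theta(0.100)=2.03461
parabola through these three points peaks at t≈0.095 with theta≈2.03474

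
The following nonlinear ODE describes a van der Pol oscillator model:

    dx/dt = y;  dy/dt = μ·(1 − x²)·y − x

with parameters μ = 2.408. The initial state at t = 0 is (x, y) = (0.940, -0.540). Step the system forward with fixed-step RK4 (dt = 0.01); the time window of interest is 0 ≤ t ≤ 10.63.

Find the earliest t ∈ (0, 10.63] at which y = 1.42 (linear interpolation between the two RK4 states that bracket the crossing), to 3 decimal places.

t=0.000: state=(0.940, -0.540)
step 1 (dt=0.01): k1=(-0.540, -1.091), k2=(-0.545, -1.097), k3=(-0.545, -1.097), k4=(-0.551, -1.103); state += dt/6·(k1+2k2+2k3+k4)
t=0.010: state=(0.935, -0.551)
t=0.020: state=(0.929, -0.562)
t=0.030: state=(0.923, -0.573)
continuing one RK4 step at a time; state shown every 50 steps (Δt=0.5):
t=0.500: state=(0.487, -1.431)
t=1.000: state=(-0.840, -4.029)
t=1.500: state=(-1.975, -0.252)
t=2.000: state=(-1.907, 0.274)
t=2.500: state=(-1.756, 0.329)
t=3.000: state=(-1.576, 0.395)
t=3.500: state=(-1.353, 0.512)
t=4.000: state=(-1.040, 0.785)
t=4.390: state=(-0.636, 1.396)
next step: t=4.400: state=(-0.622, 1.423) — y has crossed 1.42
linear interpolation between t=4.390 (1.39577) and t=4.400 (1.42257) → t≈4.399

t = 4.399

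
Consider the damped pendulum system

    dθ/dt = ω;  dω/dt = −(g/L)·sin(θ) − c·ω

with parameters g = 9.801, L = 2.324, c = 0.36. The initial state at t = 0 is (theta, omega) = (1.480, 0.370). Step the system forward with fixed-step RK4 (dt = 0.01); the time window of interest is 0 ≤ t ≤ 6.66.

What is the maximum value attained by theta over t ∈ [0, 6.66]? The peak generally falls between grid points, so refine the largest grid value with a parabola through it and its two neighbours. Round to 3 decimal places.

max theta = 1.496

t=0.000: state=(1.480, 0.370)
step 1 (dt=0.01): k1=(0.370, -4.333), k2=(0.348, -4.326), k3=(0.348, -4.326), k4=(0.327, -4.319); state += dt/6·(k1+2k2+2k3+k4)
t=0.010: state=(1.483, 0.327)
t=0.020: state=(1.487, 0.284)
t=0.030: state=(1.489, 0.241)
continuing one RK4 step at a time; state shown every 25 steps (Δt=0.25):
t=0.250: state=(1.441, -0.666)
t=0.500: state=(1.157, -1.581)
t=0.750: state=(0.671, -2.242)
t=1.000: state=(0.077, -2.411)
t=1.250: state=(-0.484, -1.990)
t=1.500: state=(-0.884, -1.170)
t=1.750: state=(-1.059, -0.226)
t=2.000: state=(-1.002, 0.667)
t=2.250: state=(-0.740, 1.387)
t=2.500: state=(-0.335, 1.785)
t=2.750: state=(0.115, 1.737)
t=3.000: state=(0.498, 1.273)
t=3.250: state=(0.731, 0.569)
t=3.500: state=(0.779, -0.182)
t=3.750: state=(0.648, -0.836)
t=4.000: state=(0.380, -1.264)
t=4.250: state=(0.044, -1.366)
t=4.500: state=(-0.274, -1.126)
t=4.750: state=(-0.498, -0.639)
t=5.000: state=(-0.585, -0.053)
t=5.250: state=(-0.528, 0.494)
t=5.500: state=(-0.351, 0.886)
t=5.750: state=(-0.105, 1.039)
t=6.000: state=(0.146, 0.925)
t=6.250: state=(0.339, 0.595)
t=6.500: state=(0.434, 0.155)
t=6.660: state=(0.436, -0.132)
largest grid value and its neighbours: theta(0.080)=1.49586, theta(0.090)=1.49593, theta(0.100)=1.49558
parabola through these three points peaks at t≈0.087 with theta≈1.49595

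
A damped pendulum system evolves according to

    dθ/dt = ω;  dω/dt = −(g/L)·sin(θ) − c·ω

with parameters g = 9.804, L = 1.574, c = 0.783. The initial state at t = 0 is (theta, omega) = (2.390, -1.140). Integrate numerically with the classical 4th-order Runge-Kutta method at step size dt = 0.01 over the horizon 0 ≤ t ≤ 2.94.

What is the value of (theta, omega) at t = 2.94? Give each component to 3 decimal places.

t=0.000: state=(2.390, -1.140)
step 1 (dt=0.01): k1=(-1.140, -3.360), k2=(-1.157, -3.373), k3=(-1.157, -3.373), k4=(-1.174, -3.386); state += dt/6·(k1+2k2+2k3+k4)
t=0.010: state=(2.378, -1.174)
t=0.020: state=(2.367, -1.208)
t=0.030: state=(2.354, -1.242)
continuing one RK4 step at a time; state shown every 10 steps (Δt=0.1):
t=0.100: state=(2.259, -1.490)
t=0.200: state=(2.091, -1.869)
t=0.300: state=(1.884, -2.275)
t=0.400: state=(1.636, -2.690)
t=0.500: state=(1.347, -3.083)
t=0.600: state=(1.021, -3.403)
t=0.700: state=(0.670, -3.593)
t=0.800: state=(0.309, -3.601)
t=0.900: state=(-0.043, -3.407)
t=1.000: state=(-0.366, -3.026)
t=1.100: state=(-0.644, -2.506)
t=1.200: state=(-0.865, -1.905)
t=1.300: state=(-1.024, -1.275)
t=1.400: state=(-1.120, -0.651)
t=1.500: state=(-1.155, -0.057)
t=1.600: state=(-1.133, 0.494)
t=1.700: state=(-1.058, 0.990)
t=1.800: state=(-0.937, 1.419)
t=1.900: state=(-0.777, 1.765)
t=2.000: state=(-0.587, 2.010)
t=2.100: state=(-0.379, 2.136)
t=2.200: state=(-0.164, 2.135)
t=2.300: state=(0.044, 2.009)
t=2.400: state=(0.234, 1.773)
t=2.500: state=(0.396, 1.452)
t=2.600: state=(0.522, 1.075)
t=2.700: state=(0.610, 0.671)
t=2.800: state=(0.656, 0.264)
t=2.900: state=(0.663, -0.125)
t=2.940: state=(0.655, -0.271)

(theta, omega) = (0.655, -0.271)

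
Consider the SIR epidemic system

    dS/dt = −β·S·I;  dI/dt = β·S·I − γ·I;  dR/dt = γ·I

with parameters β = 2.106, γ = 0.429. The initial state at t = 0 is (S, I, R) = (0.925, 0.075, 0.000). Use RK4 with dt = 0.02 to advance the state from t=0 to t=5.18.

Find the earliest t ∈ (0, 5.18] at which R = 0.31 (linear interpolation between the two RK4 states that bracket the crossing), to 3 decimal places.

t=0.000: state=(0.925, 0.075, 0.000)
step 1 (dt=0.02): k1=(-0.146, 0.114, 0.032), k2=(-0.148, 0.115, 0.033), k3=(-0.148, 0.115, 0.033), k4=(-0.150, 0.117, 0.033); state += dt/6·(k1+2k2+2k3+k4)
t=0.020: state=(0.922, 0.077, 0.001)
t=0.040: state=(0.919, 0.080, 0.001)
t=0.060: state=(0.916, 0.082, 0.002)
continuing one RK4 step at a time; state shown every 10 steps (Δt=0.2):
t=0.200: state=(0.892, 0.101, 0.008)
t=0.400: state=(0.849, 0.134, 0.018)
t=0.600: state=(0.796, 0.174, 0.031)
t=0.800: state=(0.733, 0.220, 0.047)
t=1.000: state=(0.661, 0.271, 0.069)
t=1.200: state=(0.583, 0.323, 0.094)
t=1.400: state=(0.504, 0.373, 0.124)
t=1.600: state=(0.426, 0.416, 0.158)
t=1.800: state=(0.355, 0.450, 0.195)
t=2.000: state=(0.292, 0.473, 0.235)
t=2.200: state=(0.239, 0.485, 0.276)
t=2.360: state=(0.203, 0.488, 0.309)
next step: t=2.380: state=(0.199, 0.488, 0.313) — R has crossed 0.31
linear interpolation between t=2.360 (0.30922) and t=2.380 (0.31341) → t≈2.364

t = 2.364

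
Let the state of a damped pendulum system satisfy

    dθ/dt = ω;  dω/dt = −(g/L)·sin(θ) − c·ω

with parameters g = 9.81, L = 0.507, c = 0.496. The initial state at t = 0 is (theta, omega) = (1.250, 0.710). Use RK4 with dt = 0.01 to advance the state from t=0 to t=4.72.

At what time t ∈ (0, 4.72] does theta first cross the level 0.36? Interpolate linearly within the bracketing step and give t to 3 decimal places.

t=0.000: state=(1.250, 0.710)
step 1 (dt=0.01): k1=(0.710, -18.714), k2=(0.616, -18.689), k3=(0.617, -18.687), k4=(0.523, -18.659); state += dt/6·(k1+2k2+2k3+k4)
t=0.010: state=(1.256, 0.523)
t=0.020: state=(1.260, 0.337)
t=0.030: state=(1.263, 0.151)
continuing one RK4 step at a time; state shown every 20 steps (Δt=0.2):
t=0.200: state=(1.032, -2.779)
t=0.370: state=(0.378, -4.613)
next step: t=0.380: state=(0.332, -4.658) — theta has crossed 0.36
linear interpolation between t=0.370 (0.37844) and t=0.380 (0.33208) → t≈0.374

t = 0.374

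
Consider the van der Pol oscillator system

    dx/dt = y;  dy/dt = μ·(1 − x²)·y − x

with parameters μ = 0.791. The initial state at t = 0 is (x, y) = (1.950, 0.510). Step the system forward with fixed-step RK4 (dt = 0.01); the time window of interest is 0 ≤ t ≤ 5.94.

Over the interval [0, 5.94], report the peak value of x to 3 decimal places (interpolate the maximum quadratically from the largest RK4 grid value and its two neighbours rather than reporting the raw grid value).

max x = 1.998

t=0.000: state=(1.950, 0.510)
step 1 (dt=0.01): k1=(0.510, -3.081), k2=(0.495, -3.053), k3=(0.495, -3.053), k4=(0.479, -3.025); state += dt/6·(k1+2k2+2k3+k4)
t=0.010: state=(1.955, 0.479)
t=0.020: state=(1.960, 0.449)
t=0.030: state=(1.964, 0.420)
continuing one RK4 step at a time; state shown every 20 steps (Δt=0.2):
t=0.200: state=(1.998, 0.004)
t=0.400: state=(1.964, -0.315)
t=0.600: state=(1.879, -0.520)
t=0.800: state=(1.760, -0.666)
t=1.000: state=(1.614, -0.791)
t=1.200: state=(1.444, -0.916)
t=1.400: state=(1.247, -1.059)
t=1.600: state=(1.018, -1.234)
t=1.800: state=(0.750, -1.457)
t=2.000: state=(0.431, -1.738)
t=2.200: state=(0.051, -2.067)
t=2.400: state=(-0.394, -2.369)
t=2.600: state=(-0.883, -2.464)
t=2.800: state=(-1.351, -2.141)
t=3.000: state=(-1.713, -1.443)
t=3.200: state=(-1.925, -0.690)
t=3.400: state=(-2.002, -0.121)
t=3.600: state=(-1.987, 0.244)
t=3.800: state=(-1.914, 0.472)
t=4.000: state=(-1.803, 0.629)
t=4.200: state=(-1.664, 0.756)
t=4.400: state=(-1.501, 0.878)
t=4.600: state=(-1.312, 1.013)
t=4.800: state=(-1.093, 1.177)
t=5.000: state=(-0.838, 1.383)
t=5.200: state=(-0.536, 1.646)
t=5.400: state=(-0.176, 1.964)
t=5.600: state=(0.250, 2.289)
t=5.800: state=(0.730, 2.473)
t=5.940: state=(1.073, 2.394)
largest grid value and its neighbours: x(0.190)=1.99765, x(0.200)=1.99779, x(0.210)=1.99774
parabola through these three points peaks at t≈0.202 with x≈1.99780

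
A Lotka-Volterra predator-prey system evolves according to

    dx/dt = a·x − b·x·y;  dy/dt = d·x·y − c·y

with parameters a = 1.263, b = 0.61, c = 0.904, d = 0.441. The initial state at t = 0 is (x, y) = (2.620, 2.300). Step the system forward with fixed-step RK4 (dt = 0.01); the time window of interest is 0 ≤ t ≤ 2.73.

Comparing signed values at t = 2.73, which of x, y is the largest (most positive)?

t=0.000: state=(2.620, 2.300)
step 1 (dt=0.01): k1=(-0.367, 0.578), k2=(-0.371, 0.577), k3=(-0.371, 0.577), k4=(-0.375, 0.576); state += dt/6·(k1+2k2+2k3+k4)
t=0.010: state=(2.616, 2.306)
t=0.020: state=(2.612, 2.312)
t=0.030: state=(2.609, 2.317)
continuing one RK4 step at a time; state shown every 10 steps (Δt=0.1):
t=0.100: state=(2.579, 2.357)
t=0.200: state=(2.530, 2.410)
t=0.300: state=(2.475, 2.458)
t=0.400: state=(2.414, 2.501)
t=0.500: state=(2.348, 2.538)
t=0.600: state=(2.280, 2.568)
t=0.700: state=(2.210, 2.590)
t=0.800: state=(2.140, 2.605)
t=0.900: state=(2.071, 2.611)
t=1.000: state=(2.004, 2.610)
t=1.100: state=(1.940, 2.601)
t=1.200: state=(1.879, 2.585)
t=1.300: state=(1.822, 2.562)
t=1.400: state=(1.770, 2.533)
t=1.500: state=(1.722, 2.500)
t=1.600: state=(1.680, 2.461)
t=1.700: state=(1.642, 2.419)
t=1.800: state=(1.610, 2.375)
t=1.900: state=(1.582, 2.327)
t=2.000: state=(1.560, 2.279)
t=2.100: state=(1.543, 2.229)
t=2.200: state=(1.530, 2.179)
t=2.300: state=(1.522, 2.129)
t=2.400: state=(1.519, 2.080)
t=2.500: state=(1.521, 2.032)
t=2.600: state=(1.526, 1.986)
t=2.700: state=(1.536, 1.941)
t=2.730: state=(1.540, 1.928)
compare at T: x=1.540, y=1.928

largest component: y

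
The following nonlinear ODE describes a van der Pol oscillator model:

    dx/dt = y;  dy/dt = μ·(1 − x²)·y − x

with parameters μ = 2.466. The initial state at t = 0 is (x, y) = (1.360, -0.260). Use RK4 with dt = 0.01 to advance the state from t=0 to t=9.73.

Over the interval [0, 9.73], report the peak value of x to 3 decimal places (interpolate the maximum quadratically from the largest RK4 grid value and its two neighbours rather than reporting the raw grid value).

t=0.000: state=(1.360, -0.260)
step 1 (dt=0.01): k1=(-0.260, -0.815), k2=(-0.264, -0.808), k3=(-0.264, -0.808), k4=(-0.268, -0.800); state += dt/6·(k1+2k2+2k3+k4)
t=0.010: state=(1.357, -0.268)
t=0.020: state=(1.355, -0.276)
t=0.030: state=(1.352, -0.284)
continuing one RK4 step at a time; state shown every 50 steps (Δt=0.5):
t=0.500: state=(1.145, -0.590)
t=1.000: state=(0.731, -1.179)
t=1.500: state=(-0.327, -3.589)
t=2.000: state=(-1.945, -0.919)
t=2.500: state=(-1.969, 0.243)
t=3.000: state=(-1.830, 0.301)
t=3.500: state=(-1.668, 0.352)
t=4.000: state=(-1.473, 0.434)
t=4.500: state=(-1.220, 0.600)
t=5.000: state=(-0.828, 1.062)
t=5.500: state=(0.078, 3.056)
t=6.000: state=(1.859, 1.655)
t=6.500: state=(1.991, -0.220)
t=7.000: state=(1.857, -0.294)
t=7.500: state=(1.699, -0.341)
t=8.000: state=(1.512, -0.415)
t=8.500: state=(1.273, -0.558)
t=9.000: state=(0.918, -0.929)
t=9.500: state=(0.172, -2.439)
t=9.730: state=(-0.574, -4.081)
largest grid value and its neighbours: x(6.260)=2.02206, x(6.270)=2.02223, x(6.280)=2.02220
parabola through these three points peaks at t≈6.273 with x≈2.02224

max x = 2.022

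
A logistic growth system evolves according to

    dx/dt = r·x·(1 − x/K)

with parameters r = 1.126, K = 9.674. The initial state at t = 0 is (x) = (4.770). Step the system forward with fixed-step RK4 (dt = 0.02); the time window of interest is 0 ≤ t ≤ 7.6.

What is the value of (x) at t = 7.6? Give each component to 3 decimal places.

(x) = (9.672)

t=0.000: state=(4.770)
step 1 (dt=0.02): k1=(2.723), k2=(2.723), k3=(2.723), k4=(2.723); state += dt/6·(k1+2k2+2k3+k4)
t=0.020: state=(4.824)
t=0.040: state=(4.879)
t=0.060: state=(4.933)
continuing one RK4 step at a time; state shown every 25 steps (Δt=0.5):
t=0.500: state=(6.102)
t=1.000: state=(7.255)
t=1.500: state=(8.130)
t=2.000: state=(8.730)
t=2.500: state=(9.113)
t=3.000: state=(9.346)
t=3.500: state=(9.485)
t=4.000: state=(9.565)
t=4.500: state=(9.612)
t=5.000: state=(9.638)
t=5.500: state=(9.654)
t=6.000: state=(9.662)
t=6.500: state=(9.667)
t=7.000: state=(9.670)
t=7.500: state=(9.672)
t=7.600: state=(9.672)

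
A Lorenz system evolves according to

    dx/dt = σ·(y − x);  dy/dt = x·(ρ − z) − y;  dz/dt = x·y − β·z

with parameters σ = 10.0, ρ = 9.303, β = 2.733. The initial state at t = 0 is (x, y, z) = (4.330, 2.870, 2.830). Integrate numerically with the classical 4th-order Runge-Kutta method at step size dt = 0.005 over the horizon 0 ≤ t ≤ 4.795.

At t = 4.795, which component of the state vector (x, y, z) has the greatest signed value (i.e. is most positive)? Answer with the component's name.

largest component: z

t=0.000: state=(4.330, 2.870, 2.830)
step 1 (dt=0.005): k1=(-14.600, 25.158, 4.693), k2=(-13.606, 24.809, 4.826), k3=(-13.640, 24.824, 4.829), k4=(-12.677, 24.490, 4.960); state += dt/6·(k1+2k2+2k3+k4)
t=0.005: state=(4.262, 2.994, 2.854)
t=0.010: state=(4.203, 3.115, 2.880)
t=0.015: state=(4.153, 3.233, 2.906)
continuing one RK4 step at a time; state shown every 40 steps (Δt=0.2):
t=0.200: state=(5.369, 6.745, 5.226)
t=0.400: state=(7.120, 6.929, 10.556)
t=0.600: state=(4.874, 3.460, 10.841)
t=0.800: state=(3.078, 2.733, 7.926)
t=1.000: state=(3.203, 3.603, 6.045)
t=1.200: state=(4.473, 5.276, 6.170)
t=1.400: state=(5.859, 6.237, 8.468)
t=1.600: state=(5.527, 4.910, 9.991)
t=1.800: state=(4.253, 3.775, 8.892)
t=2.000: state=(3.871, 3.952, 7.451)
t=2.200: state=(4.420, 4.832, 7.113)
t=2.400: state=(5.214, 5.502, 8.078)
t=2.600: state=(5.304, 5.104, 9.099)
t=2.800: state=(4.692, 4.379, 8.868)
t=3.000: state=(4.315, 4.274, 8.051)
t=3.200: state=(4.499, 4.693, 7.681)
t=3.400: state=(4.924, 5.106, 8.055)
t=3.600: state=(5.073, 5.027, 8.633)
t=3.800: state=(4.816, 4.648, 8.677)
t=4.000: state=(4.559, 4.497, 8.278)
t=4.200: state=(4.589, 4.670, 7.998)
t=4.400: state=(4.803, 4.909, 8.115)
t=4.600: state=(4.925, 4.929, 8.419)
t=4.795: state=(4.835, 4.754, 8.519)
compare at T: x=4.835, y=4.754, z=8.519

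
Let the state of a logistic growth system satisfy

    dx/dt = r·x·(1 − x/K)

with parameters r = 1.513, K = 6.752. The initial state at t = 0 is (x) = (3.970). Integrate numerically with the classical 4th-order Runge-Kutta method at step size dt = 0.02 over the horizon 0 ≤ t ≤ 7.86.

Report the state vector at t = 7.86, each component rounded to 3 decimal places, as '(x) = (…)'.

(x) = (6.752)

t=0.000: state=(3.970)
step 1 (dt=0.02): k1=(2.475), k2=(2.468), k3=(2.468), k4=(2.461); state += dt/6·(k1+2k2+2k3+k4)
t=0.020: state=(4.019)
t=0.040: state=(4.068)
t=0.060: state=(4.117)
continuing one RK4 step at a time; state shown every 25 steps (Δt=0.5):
t=0.500: state=(5.081)
t=1.000: state=(5.849)
t=1.500: state=(6.296)
t=2.000: state=(6.530)
t=2.500: state=(6.646)
t=3.000: state=(6.702)
t=3.500: state=(6.728)
t=4.000: state=(6.741)
t=4.500: state=(6.747)
t=5.000: state=(6.750)
t=5.500: state=(6.751)
t=6.000: state=(6.751)
t=6.500: state=(6.752)
t=7.000: state=(6.752)
t=7.500: state=(6.752)
t=7.860: state=(6.752)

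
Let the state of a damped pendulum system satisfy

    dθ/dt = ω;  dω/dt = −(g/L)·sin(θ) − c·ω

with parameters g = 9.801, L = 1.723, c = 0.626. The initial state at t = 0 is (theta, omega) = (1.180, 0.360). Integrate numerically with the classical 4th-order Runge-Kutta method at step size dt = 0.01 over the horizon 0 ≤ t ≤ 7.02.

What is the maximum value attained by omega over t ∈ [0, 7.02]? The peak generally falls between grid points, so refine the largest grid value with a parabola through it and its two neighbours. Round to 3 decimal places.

max omega = 1.434

t=0.000: state=(1.180, 0.360)
step 1 (dt=0.01): k1=(0.360, -5.485), k2=(0.333, -5.472), k3=(0.333, -5.471), k4=(0.305, -5.458); state += dt/6·(k1+2k2+2k3+k4)
t=0.010: state=(1.183, 0.305)
t=0.020: state=(1.186, 0.251)
t=0.030: state=(1.188, 0.197)
continuing one RK4 step at a time; state shown every 25 steps (Δt=0.25):
t=0.250: state=(1.107, -0.903)
t=0.500: state=(0.756, -1.835)
t=0.750: state=(0.238, -2.190)
t=1.000: state=(-0.278, -1.828)
t=1.250: state=(-0.633, -0.960)
t=1.500: state=(-0.748, 0.040)
t=1.750: state=(-0.627, 0.885)
t=2.000: state=(-0.335, 1.371)
t=2.250: state=(0.018, 1.373)
t=2.500: state=(0.314, 0.940)
t=2.750: state=(0.469, 0.283)
t=3.000: state=(0.457, -0.362)
t=3.250: state=(0.305, -0.808)
t=3.500: state=(0.079, -0.941)
t=3.750: state=(-0.139, -0.757)
t=4.000: state=(-0.281, -0.360)
t=4.250: state=(-0.314, 0.091)
t=4.500: state=(-0.244, 0.448)
t=4.750: state=(-0.106, 0.615)
t=5.000: state=(0.045, 0.562)
t=5.250: state=(0.160, 0.338)
t=5.500: state=(0.208, 0.039)
t=5.750: state=(0.182, -0.228)
t=6.000: state=(0.103, -0.385)
t=6.250: state=(0.002, -0.397)
t=6.500: state=(-0.085, -0.280)
t=6.750: state=(-0.132, -0.091)
t=7.000: state=(-0.130, 0.099)
t=7.020: state=(-0.128, 0.113)
largest grid value and its neighbours: omega(2.120)=1.43409, omega(2.130)=1.43410, omega(2.140)=1.43331
parabola through these three points peaks at t≈2.125 with omega≈1.43420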